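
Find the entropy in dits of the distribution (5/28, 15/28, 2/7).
0.4343 dits

Shannon entropy is H(X) = -Σ p(x) log p(x).

For P = (5/28, 15/28, 2/7):
H = -5/28 × log_10(5/28) -15/28 × log_10(15/28) -2/7 × log_10(2/7)
H = 0.4343 dits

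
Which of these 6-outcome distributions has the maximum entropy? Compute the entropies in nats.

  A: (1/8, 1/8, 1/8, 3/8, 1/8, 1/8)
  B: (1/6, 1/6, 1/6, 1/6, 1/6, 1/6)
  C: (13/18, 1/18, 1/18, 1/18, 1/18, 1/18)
B

For a discrete distribution over n outcomes, entropy is maximized by the uniform distribution.

Computing entropies:
H(A) = 1.6675 nats
H(B) = 1.7918 nats
H(C) = 1.0379 nats

The uniform distribution (where all probabilities equal 1/6) achieves the maximum entropy of log_e(6) = 1.7918 nats.

Distribution B has the highest entropy.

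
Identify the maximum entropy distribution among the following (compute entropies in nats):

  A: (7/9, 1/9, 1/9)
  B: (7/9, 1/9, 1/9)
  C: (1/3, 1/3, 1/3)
C

For a discrete distribution over n outcomes, entropy is maximized by the uniform distribution.

Computing entropies:
H(A) = 0.6837 nats
H(B) = 0.6837 nats
H(C) = 1.0986 nats

The uniform distribution (where all probabilities equal 1/3) achieves the maximum entropy of log_e(3) = 1.0986 nats.

Distribution C has the highest entropy.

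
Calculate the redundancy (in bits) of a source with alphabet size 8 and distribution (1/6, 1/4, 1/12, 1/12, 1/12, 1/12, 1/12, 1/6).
0.1446 bits

Redundancy measures how far a source is from maximum entropy:
R = H_max - H(X)

Maximum entropy for 8 symbols: H_max = log_2(8) = 3.0000 bits
Actual entropy: H(X) = 2.8554 bits
Redundancy: R = 3.0000 - 2.8554 = 0.1446 bits

This redundancy represents potential for compression: the source could be compressed by 0.1446 bits per symbol.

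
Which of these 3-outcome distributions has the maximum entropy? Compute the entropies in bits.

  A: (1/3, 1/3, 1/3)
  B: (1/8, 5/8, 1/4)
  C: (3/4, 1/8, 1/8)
A

For a discrete distribution over n outcomes, entropy is maximized by the uniform distribution.

Computing entropies:
H(A) = 1.5850 bits
H(B) = 1.2988 bits
H(C) = 1.0613 bits

The uniform distribution (where all probabilities equal 1/3) achieves the maximum entropy of log_2(3) = 1.5850 bits.

Distribution A has the highest entropy.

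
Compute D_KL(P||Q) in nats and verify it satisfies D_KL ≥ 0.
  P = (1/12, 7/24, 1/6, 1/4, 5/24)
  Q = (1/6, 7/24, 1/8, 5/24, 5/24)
0.0358 nats

KL divergence satisfies the Gibbs inequality: D_KL(P||Q) ≥ 0 for all distributions P, Q.

D_KL(P||Q) = Σ p(x) log(p(x)/q(x))
Term by term:
  x=0: 1/12 × log_e[(1/12)/(1/6)] = -0.0578
  x=1: 7/24 × log_e[(7/24)/(7/24)] = 0.0000
  x=2: 1/6 × log_e[(1/6)/(1/8)] = 0.0479
  x=3: 1/4 × log_e[(1/4)/(5/24)] = 0.0456
  x=4: 5/24 × log_e[(5/24)/(5/24)] = 0.0000
D_KL(P||Q) = 0.0358 nats

D_KL(P||Q) = 0.0358 ≥ 0 ✓

This non-negativity is a fundamental property: relative entropy cannot be negative because it measures how different Q is from P.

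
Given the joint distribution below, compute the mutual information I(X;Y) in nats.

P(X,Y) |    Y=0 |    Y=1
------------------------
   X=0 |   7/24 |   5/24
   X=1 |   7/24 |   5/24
0.0000 nats

Mutual information: I(X;Y) = H(X) + H(Y) - H(X,Y)

Marginals:
P(X) = (1/2, 1/2), H(X) = 0.6931 nats
P(Y) = (7/12, 5/12), H(Y) = 0.6792 nats

Joint entropy: H(X,Y) = 1.3723 nats

I(X;Y) = 0.6931 + 0.6792 - 1.3723 = 0.0000 nats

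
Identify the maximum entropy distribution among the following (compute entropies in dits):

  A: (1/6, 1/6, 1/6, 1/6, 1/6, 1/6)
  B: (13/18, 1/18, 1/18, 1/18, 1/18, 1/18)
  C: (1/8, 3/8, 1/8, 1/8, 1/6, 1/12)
A

For a discrete distribution over n outcomes, entropy is maximized by the uniform distribution.

Computing entropies:
H(A) = 0.7782 dits
H(B) = 0.4508 dits
H(C) = 0.7180 dits

The uniform distribution (where all probabilities equal 1/6) achieves the maximum entropy of log_10(6) = 0.7782 dits.

Distribution A has the highest entropy.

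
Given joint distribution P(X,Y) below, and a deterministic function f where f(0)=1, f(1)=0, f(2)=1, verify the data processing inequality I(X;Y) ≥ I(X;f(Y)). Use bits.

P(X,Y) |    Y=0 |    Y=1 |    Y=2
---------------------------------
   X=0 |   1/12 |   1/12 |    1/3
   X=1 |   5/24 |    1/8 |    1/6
I(X;Y) = 0.0868, I(X;f(Y)) = 0.0076, inequality holds: 0.0868 ≥ 0.0076

Data Processing Inequality: For any Markov chain X → Y → Z, we have I(X;Y) ≥ I(X;Z).

Here Z = f(Y) is a deterministic function of Y, forming X → Y → Z.

Original I(X;Y) = 0.0868 bits

After applying f:
P(X,Z) where Z=f(Y):
- P(X,Z=0) = P(X,Y=1)
- P(X,Z=1) = P(X,Y=0) + P(X,Y=2)

I(X;Z) = I(X;f(Y)) = 0.0076 bits

Verification: 0.0868 ≥ 0.0076 ✓

Information cannot be created by processing; the function f can only lose information about X.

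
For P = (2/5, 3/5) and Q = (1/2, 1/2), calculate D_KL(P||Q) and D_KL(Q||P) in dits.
D_KL(P||Q) = 0.0087, D_KL(Q||P) = 0.0089

KL divergence is not symmetric: D_KL(P||Q) ≠ D_KL(Q||P) in general.

D_KL(P||Q) = 0.0087 dits
D_KL(Q||P) = 0.0089 dits

No, they are not equal!

This asymmetry is why KL divergence is not a true distance metric.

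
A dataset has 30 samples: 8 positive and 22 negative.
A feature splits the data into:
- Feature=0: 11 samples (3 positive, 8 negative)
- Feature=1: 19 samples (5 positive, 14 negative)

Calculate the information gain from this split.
0.0001 bits

Information Gain = H(Y) - H(Y|Feature)

Before split:
P(positive) = 8/30 = 0.2667
H(Y) = 0.8366 bits

After split:
Feature=0: H = 0.8454 bits (weight = 11/30)
Feature=1: H = 0.8315 bits (weight = 19/30)
H(Y|Feature) = (11/30)×0.8454 + (19/30)×0.8315 = 0.8366 bits

Information Gain = 0.8366 - 0.8366 = 0.0001 bits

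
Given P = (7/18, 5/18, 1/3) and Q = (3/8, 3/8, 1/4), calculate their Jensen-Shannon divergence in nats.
0.0067 nats

Jensen-Shannon divergence is:
JSD(P||Q) = 0.5 × D_KL(P||M) + 0.5 × D_KL(Q||M)
where M = 0.5 × (P + Q) is the mixture distribution.

M = 0.5 × (7/18, 5/18, 1/3) + 0.5 × (3/8, 3/8, 1/4) = (0.381944, 0.326389, 7/24)

D_KL(P||M) = 0.0067 nats
D_KL(Q||M) = 0.0066 nats

JSD(P||Q) = 0.5 × 0.0067 + 0.5 × 0.0066 = 0.0067 nats

Unlike KL divergence, JSD is symmetric and bounded: 0 ≤ JSD ≤ log(2).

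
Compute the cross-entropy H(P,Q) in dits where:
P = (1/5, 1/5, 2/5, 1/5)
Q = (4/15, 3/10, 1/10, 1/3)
0.7148 dits

Cross-entropy: H(P,Q) = -Σ p(x) log q(x)

Alternatively: H(P,Q) = H(P) + D_KL(P||Q)
H(P) = 0.5786 dits
D_KL(P||Q) = 0.1362 dits

H(P,Q) = 0.5786 + 0.1362 = 0.7148 dits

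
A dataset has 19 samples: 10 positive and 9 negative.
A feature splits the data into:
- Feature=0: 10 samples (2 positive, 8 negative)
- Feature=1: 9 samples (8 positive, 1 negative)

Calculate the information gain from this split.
0.3797 bits

Information Gain = H(Y) - H(Y|Feature)

Before split:
P(positive) = 10/19 = 0.5263
H(Y) = 0.9980 bits

After split:
Feature=0: H = 0.7219 bits (weight = 10/19)
Feature=1: H = 0.5033 bits (weight = 9/19)
H(Y|Feature) = (10/19)×0.7219 + (9/19)×0.5033 = 0.6183 bits

Information Gain = 0.9980 - 0.6183 = 0.3797 bits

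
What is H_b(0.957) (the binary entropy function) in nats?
0.1774 nats

The binary entropy function is:
H(p) = -p log(p) - (1-p) log(1-p)

H(0.957) = -0.957 × log_e(0.957) - 0.043 × log_e(0.043)
H(0.957) = 0.1774 nats

Note: Binary entropy is maximized at p=0.5 (H=1 bit) and minimized at p=0 or p=1 (H=0).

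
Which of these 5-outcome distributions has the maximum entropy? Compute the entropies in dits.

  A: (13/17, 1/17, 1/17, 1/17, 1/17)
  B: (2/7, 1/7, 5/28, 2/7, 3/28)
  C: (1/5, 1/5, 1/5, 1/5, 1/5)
C

For a discrete distribution over n outcomes, entropy is maximized by the uniform distribution.

Computing entropies:
H(A) = 0.3786 dits
H(B) = 0.6692 dits
H(C) = 0.6990 dits

The uniform distribution (where all probabilities equal 1/5) achieves the maximum entropy of log_10(5) = 0.6990 dits.

Distribution C has the highest entropy.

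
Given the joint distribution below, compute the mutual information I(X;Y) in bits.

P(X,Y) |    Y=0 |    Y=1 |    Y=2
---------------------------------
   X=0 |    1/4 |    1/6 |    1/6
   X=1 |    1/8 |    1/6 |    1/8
0.0148 bits

Mutual information: I(X;Y) = H(X) + H(Y) - H(X,Y)

Marginals:
P(X) = (7/12, 5/12), H(X) = 0.9799 bits
P(Y) = (3/8, 1/3, 7/24), H(Y) = 1.5774 bits

Joint entropy: H(X,Y) = 2.5425 bits

I(X;Y) = 0.9799 + 1.5774 - 2.5425 = 0.0148 bits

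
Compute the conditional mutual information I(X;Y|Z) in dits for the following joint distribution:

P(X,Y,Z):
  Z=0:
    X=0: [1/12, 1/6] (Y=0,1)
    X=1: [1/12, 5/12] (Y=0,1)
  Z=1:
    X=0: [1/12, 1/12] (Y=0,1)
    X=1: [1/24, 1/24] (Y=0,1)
0.0056 dits

Conditional mutual information: I(X;Y|Z) = H(X|Z) + H(Y|Z) - H(X,Y|Z)

H(Z) = 0.2442
H(X,Z) = 0.5207 → H(X|Z) = 0.2764
H(Y,Z) = 0.4920 → H(Y|Z) = 0.2478
H(X,Y,Z) = 0.7629 → H(X,Y|Z) = 0.5186

I(X;Y|Z) = 0.2764 + 0.2478 - 0.5186 = 0.0056 dits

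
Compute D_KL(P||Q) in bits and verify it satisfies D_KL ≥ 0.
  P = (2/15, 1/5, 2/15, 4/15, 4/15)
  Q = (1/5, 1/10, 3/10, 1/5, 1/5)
0.1874 bits

KL divergence satisfies the Gibbs inequality: D_KL(P||Q) ≥ 0 for all distributions P, Q.

D_KL(P||Q) = Σ p(x) log(p(x)/q(x))
Term by term:
  x=0: 2/15 × log_2[(2/15)/(1/5)] = -0.0780
  x=1: 1/5 × log_2[(1/5)/(1/10)] = 0.2000
  x=2: 2/15 × log_2[(2/15)/(3/10)] = -0.1560
  x=3: 4/15 × log_2[(4/15)/(1/5)] = 0.1107
  x=4: 4/15 × log_2[(4/15)/(1/5)] = 0.1107
D_KL(P||Q) = 0.1874 bits

D_KL(P||Q) = 0.1874 ≥ 0 ✓

This non-negativity is a fundamental property: relative entropy cannot be negative because it measures how different Q is from P.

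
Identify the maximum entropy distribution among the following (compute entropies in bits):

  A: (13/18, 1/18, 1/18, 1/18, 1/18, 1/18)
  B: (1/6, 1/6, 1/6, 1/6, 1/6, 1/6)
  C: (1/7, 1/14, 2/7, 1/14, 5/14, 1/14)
B

For a discrete distribution over n outcomes, entropy is maximized by the uniform distribution.

Computing entropies:
H(A) = 1.4974 bits
H(B) = 2.5850 bits
H(C) = 2.2638 bits

The uniform distribution (where all probabilities equal 1/6) achieves the maximum entropy of log_2(6) = 2.5850 bits.

Distribution B has the highest entropy.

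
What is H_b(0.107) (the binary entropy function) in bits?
0.4908 bits

The binary entropy function is:
H(p) = -p log(p) - (1-p) log(1-p)

H(0.107) = -0.107 × log_2(0.107) - 0.893 × log_2(0.893)
H(0.107) = 0.4908 bits

Note: Binary entropy is maximized at p=0.5 (H=1 bit) and minimized at p=0 or p=1 (H=0).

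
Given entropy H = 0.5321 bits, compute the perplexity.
1.4460

Perplexity is 2^H (or exp(H) for natural log).

H = 0.5321 bits
Perplexity = 2^0.5321 = 1.4460

Interpretation: The model's uncertainty is equivalent to choosing uniformly among 1.4 options.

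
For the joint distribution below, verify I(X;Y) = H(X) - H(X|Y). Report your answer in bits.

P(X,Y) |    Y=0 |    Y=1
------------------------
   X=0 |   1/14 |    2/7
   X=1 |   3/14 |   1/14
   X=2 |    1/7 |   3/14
I(X;Y) = 0.1488 bits

Mutual information has multiple equivalent forms:
- I(X;Y) = H(X) - H(X|Y)
- I(X;Y) = H(Y) - H(Y|X)
- I(X;Y) = H(X) + H(Y) - H(X,Y)

Computing all quantities:
H(X) = 1.5774, H(Y) = 0.9852, H(X,Y) = 2.4138
H(X|Y) = 1.4286, H(Y|X) = 0.8364

Verification:
H(X) - H(X|Y) = 1.5774 - 1.4286 = 0.1488
H(Y) - H(Y|X) = 0.9852 - 0.8364 = 0.1488
H(X) + H(Y) - H(X,Y) = 1.5774 + 0.9852 - 2.4138 = 0.1488

All forms give I(X;Y) = 0.1488 bits. ✓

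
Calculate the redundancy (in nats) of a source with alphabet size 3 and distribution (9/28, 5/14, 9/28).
0.0013 nats

Redundancy measures how far a source is from maximum entropy:
R = H_max - H(X)

Maximum entropy for 3 symbols: H_max = log_e(3) = 1.0986 nats
Actual entropy: H(X) = 1.0974 nats
Redundancy: R = 1.0986 - 1.0974 = 0.0013 nats

This redundancy represents potential for compression: the source could be compressed by 0.0013 nats per symbol.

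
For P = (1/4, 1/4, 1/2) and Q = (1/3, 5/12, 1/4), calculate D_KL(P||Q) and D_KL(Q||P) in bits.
D_KL(P||Q) = 0.2120, D_KL(Q||P) = 0.1954

KL divergence is not symmetric: D_KL(P||Q) ≠ D_KL(Q||P) in general.

D_KL(P||Q) = 0.2120 bits
D_KL(Q||P) = 0.1954 bits

No, they are not equal!

This asymmetry is why KL divergence is not a true distance metric.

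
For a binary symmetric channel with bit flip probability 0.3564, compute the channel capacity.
0.0603 bits

For a binary symmetric channel (BSC) with error probability p:
Capacity C = 1 - H(p) bits per symbol

where H(p) = -p log₂(p) - (1-p) log₂(1-p) is the binary entropy function.

H(0.3564) = 0.9397 bits
C = 1 - 0.9397 = 0.0603 bits per symbol

This means we can reliably transmit up to 0.0603 bits of information per channel use.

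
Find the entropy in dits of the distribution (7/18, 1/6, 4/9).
0.4457 dits

Shannon entropy is H(X) = -Σ p(x) log p(x).

For P = (7/18, 1/6, 4/9):
H = -7/18 × log_10(7/18) -1/6 × log_10(1/6) -4/9 × log_10(4/9)
H = 0.4457 dits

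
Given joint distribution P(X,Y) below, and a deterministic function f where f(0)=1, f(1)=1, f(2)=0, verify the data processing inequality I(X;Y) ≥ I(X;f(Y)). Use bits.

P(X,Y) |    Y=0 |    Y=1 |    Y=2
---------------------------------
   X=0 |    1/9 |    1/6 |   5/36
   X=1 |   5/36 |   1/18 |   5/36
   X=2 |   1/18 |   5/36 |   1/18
I(X;Y) = 0.0760, I(X;f(Y)) = 0.0180, inequality holds: 0.0760 ≥ 0.0180

Data Processing Inequality: For any Markov chain X → Y → Z, we have I(X;Y) ≥ I(X;Z).

Here Z = f(Y) is a deterministic function of Y, forming X → Y → Z.

Original I(X;Y) = 0.0760 bits

After applying f:
P(X,Z) where Z=f(Y):
- P(X,Z=0) = P(X,Y=2)
- P(X,Z=1) = P(X,Y=0) + P(X,Y=1)

I(X;Z) = I(X;f(Y)) = 0.0180 bits

Verification: 0.0760 ≥ 0.0180 ✓

Information cannot be created by processing; the function f can only lose information about X.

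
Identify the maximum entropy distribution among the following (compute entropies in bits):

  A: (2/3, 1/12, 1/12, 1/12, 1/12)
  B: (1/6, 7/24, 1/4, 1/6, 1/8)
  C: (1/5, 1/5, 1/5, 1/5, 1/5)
C

For a discrete distribution over n outcomes, entropy is maximized by the uniform distribution.

Computing entropies:
H(A) = 1.5850 bits
H(B) = 2.2551 bits
H(C) = 2.3219 bits

The uniform distribution (where all probabilities equal 1/5) achieves the maximum entropy of log_2(5) = 2.3219 bits.

Distribution C has the highest entropy.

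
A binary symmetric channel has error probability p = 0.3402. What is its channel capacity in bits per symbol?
0.0750 bits

For a binary symmetric channel (BSC) with error probability p:
Capacity C = 1 - H(p) bits per symbol

where H(p) = -p log₂(p) - (1-p) log₂(1-p) is the binary entropy function.

H(0.3402) = 0.9250 bits
C = 1 - 0.9250 = 0.0750 bits per symbol

This means we can reliably transmit up to 0.0750 bits of information per channel use.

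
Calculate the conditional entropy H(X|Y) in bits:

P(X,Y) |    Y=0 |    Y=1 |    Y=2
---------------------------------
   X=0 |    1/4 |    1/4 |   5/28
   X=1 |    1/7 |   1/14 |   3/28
0.8898 bits

Using the chain rule: H(X|Y) = H(X,Y) - H(Y)

First, compute H(X,Y) = 2.4621 bits

Marginal P(Y) = (11/28, 9/28, 2/7)
H(Y) = 1.5722 bits

H(X|Y) = H(X,Y) - H(Y) = 2.4621 - 1.5722 = 0.8898 bits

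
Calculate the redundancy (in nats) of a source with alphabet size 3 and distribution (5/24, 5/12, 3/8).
0.0392 nats

Redundancy measures how far a source is from maximum entropy:
R = H_max - H(X)

Maximum entropy for 3 symbols: H_max = log_e(3) = 1.0986 nats
Actual entropy: H(X) = 1.0594 nats
Redundancy: R = 1.0986 - 1.0594 = 0.0392 nats

This redundancy represents potential for compression: the source could be compressed by 0.0392 nats per symbol.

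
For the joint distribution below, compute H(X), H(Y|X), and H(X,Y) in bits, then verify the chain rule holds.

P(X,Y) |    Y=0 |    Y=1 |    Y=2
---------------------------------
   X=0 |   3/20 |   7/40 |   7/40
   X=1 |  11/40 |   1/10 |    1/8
H(X,Y) = 2.5100, H(X) = 1.0000, H(Y|X) = 1.5100 (all in bits)

Chain rule: H(X,Y) = H(X) + H(Y|X)

Left side — joint entropy directly:
H(X,Y) = -Σ p(x,y) log p(x,y) = 2.5100 bits

Right side — compute H(Y|X) from the conditional distributions:
P(X) = (1/2, 1/2), so H(X) = 1.0000 bits
H(Y|X) = Σ_x P(X=x) · H(Y|X=x):
  P(Y|X=0) = (3/10, 7/20, 7/20), H(Y|X=0) = 1.5813, weight P(X=0) = 1/2
  P(Y|X=1) = (11/20, 1/5, 1/4), H(Y|X=1) = 1.4388, weight P(X=1) = 1/2
H(Y|X) = 1.5100 bits

H(X) + H(Y|X) = 1.0000 + 1.5100 = 2.5100 bits

Both sides equal 2.5100 bits. ✓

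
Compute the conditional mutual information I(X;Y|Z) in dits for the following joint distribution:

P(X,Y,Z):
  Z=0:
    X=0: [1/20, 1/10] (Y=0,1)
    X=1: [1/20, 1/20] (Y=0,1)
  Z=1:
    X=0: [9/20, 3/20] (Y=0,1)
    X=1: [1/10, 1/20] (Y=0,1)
0.0024 dits

Conditional mutual information: I(X;Y|Z) = H(X|Z) + H(Y|Z) - H(X,Y|Z)

H(Z) = 0.2442
H(X,Z) = 0.4803 → H(X|Z) = 0.2361
H(Y,Z) = 0.5062 → H(Y|Z) = 0.2620
H(X,Y,Z) = 0.7398 → H(X,Y|Z) = 0.4956

I(X;Y|Z) = 0.2361 + 0.2620 - 0.4956 = 0.0024 dits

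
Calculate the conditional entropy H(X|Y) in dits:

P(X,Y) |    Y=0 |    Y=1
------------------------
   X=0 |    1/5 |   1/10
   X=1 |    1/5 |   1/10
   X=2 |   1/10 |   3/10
0.4354 dits

Using the chain rule: H(X|Y) = H(X,Y) - H(Y)

First, compute H(X,Y) = 0.7365 dits

Marginal P(Y) = (1/2, 1/2)
H(Y) = 0.3010 dits

H(X|Y) = H(X,Y) - H(Y) = 0.7365 - 0.3010 = 0.4354 dits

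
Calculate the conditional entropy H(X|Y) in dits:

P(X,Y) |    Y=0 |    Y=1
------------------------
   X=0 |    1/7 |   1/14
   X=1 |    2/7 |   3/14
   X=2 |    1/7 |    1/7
0.4463 dits

Using the chain rule: H(X|Y) = H(X,Y) - H(Y)

First, compute H(X,Y) = 0.7429 dits

Marginal P(Y) = (4/7, 3/7)
H(Y) = 0.2966 dits

H(X|Y) = H(X,Y) - H(Y) = 0.7429 - 0.2966 = 0.4463 dits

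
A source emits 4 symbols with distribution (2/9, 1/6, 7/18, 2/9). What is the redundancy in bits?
0.0749 bits

Redundancy measures how far a source is from maximum entropy:
R = H_max - H(X)

Maximum entropy for 4 symbols: H_max = log_2(4) = 2.0000 bits
Actual entropy: H(X) = 1.9251 bits
Redundancy: R = 2.0000 - 1.9251 = 0.0749 bits

This redundancy represents potential for compression: the source could be compressed by 0.0749 bits per symbol.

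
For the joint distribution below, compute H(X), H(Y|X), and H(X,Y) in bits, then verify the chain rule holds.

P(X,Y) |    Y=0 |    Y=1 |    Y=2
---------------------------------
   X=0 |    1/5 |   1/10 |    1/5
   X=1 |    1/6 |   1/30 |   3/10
H(X,Y) = 2.3764, H(X) = 1.0000, H(Y|X) = 1.3764 (all in bits)

Chain rule: H(X,Y) = H(X) + H(Y|X)

Left side — joint entropy directly:
H(X,Y) = -Σ p(x,y) log p(x,y) = 2.3764 bits

Right side — compute H(Y|X) from the conditional distributions:
P(X) = (1/2, 1/2), so H(X) = 1.0000 bits
H(Y|X) = Σ_x P(X=x) · H(Y|X=x):
  P(Y|X=0) = (2/5, 1/5, 2/5), H(Y|X=0) = 1.5219, weight P(X=0) = 1/2
  P(Y|X=1) = (1/3, 1/15, 3/5), H(Y|X=1) = 1.2310, weight P(X=1) = 1/2
H(Y|X) = 1.3764 bits

H(X) + H(Y|X) = 1.0000 + 1.3764 = 2.3764 bits

Both sides equal 2.3764 bits. ✓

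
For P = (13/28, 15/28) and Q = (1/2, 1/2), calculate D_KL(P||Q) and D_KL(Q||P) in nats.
D_KL(P||Q) = 0.0026, D_KL(Q||P) = 0.0026

KL divergence is not symmetric: D_KL(P||Q) ≠ D_KL(Q||P) in general.

D_KL(P||Q) = 0.0026 nats
D_KL(Q||P) = 0.0026 nats

In this case they happen to be equal (to 4 decimal places).

This asymmetry is why KL divergence is not a true distance metric.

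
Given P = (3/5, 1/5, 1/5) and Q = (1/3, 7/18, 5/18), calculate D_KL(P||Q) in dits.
0.0669 dits

KL divergence: D_KL(P||Q) = Σ p(x) log(p(x)/q(x))

Computing term by term:
  x=0: 3/5 × log_10[(3/5)/(1/3)] = 3/5 × 0.2553 = 0.1532
  x=1: 1/5 × log_10[(1/5)/(7/18)] = 1/5 × -0.2888 = -0.0578
  x=2: 1/5 × log_10[(1/5)/(5/18)] = 1/5 × -0.1427 = -0.0285

D_KL(P||Q) = 0.0669 dits

Note: KL divergence is always non-negative and equals 0 iff P = Q.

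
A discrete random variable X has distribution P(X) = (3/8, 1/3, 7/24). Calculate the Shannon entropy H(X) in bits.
1.5774 bits

Shannon entropy is H(X) = -Σ p(x) log p(x).

For P = (3/8, 1/3, 7/24):
H = -3/8 × log_2(3/8) -1/3 × log_2(1/3) -7/24 × log_2(7/24)
H = 1.5774 bits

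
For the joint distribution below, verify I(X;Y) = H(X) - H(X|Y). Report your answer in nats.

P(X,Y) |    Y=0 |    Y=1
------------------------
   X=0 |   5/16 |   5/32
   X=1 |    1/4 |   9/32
I(X;Y) = 0.0196 nats

Mutual information has multiple equivalent forms:
- I(X;Y) = H(X) - H(X|Y)
- I(X;Y) = H(Y) - H(Y|X)
- I(X;Y) = H(X) + H(Y) - H(X,Y)

Computing all quantities:
H(X) = 0.6912, H(Y) = 0.6853, H(X,Y) = 1.3569
H(X|Y) = 0.6716, H(Y|X) = 0.6657

Verification:
H(X) - H(X|Y) = 0.6912 - 0.6716 = 0.0196
H(Y) - H(Y|X) = 0.6853 - 0.6657 = 0.0196
H(X) + H(Y) - H(X,Y) = 0.6912 + 0.6853 - 1.3569 = 0.0196

All forms give I(X;Y) = 0.0196 nats. ✓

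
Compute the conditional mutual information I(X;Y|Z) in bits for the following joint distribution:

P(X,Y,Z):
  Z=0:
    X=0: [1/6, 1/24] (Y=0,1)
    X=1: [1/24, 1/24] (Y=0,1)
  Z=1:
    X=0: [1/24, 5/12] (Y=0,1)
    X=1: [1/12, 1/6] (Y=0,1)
0.0632 bits

Conditional mutual information: I(X;Y|Z) = H(X|Z) + H(Y|Z) - H(X,Y|Z)

H(Z) = 0.8709
H(X,Z) = 1.7861 → H(X|Z) = 0.9152
H(Y,Z) = 1.5988 → H(Y|Z) = 0.7280
H(X,Y,Z) = 2.4508 → H(X,Y|Z) = 1.5800

I(X;Y|Z) = 0.9152 + 0.7280 - 1.5800 = 0.0632 bits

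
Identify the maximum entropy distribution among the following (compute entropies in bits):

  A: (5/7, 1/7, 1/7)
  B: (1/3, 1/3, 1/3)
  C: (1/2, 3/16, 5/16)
B

For a discrete distribution over n outcomes, entropy is maximized by the uniform distribution.

Computing entropies:
H(A) = 1.1488 bits
H(B) = 1.5850 bits
H(C) = 1.4772 bits

The uniform distribution (where all probabilities equal 1/3) achieves the maximum entropy of log_2(3) = 1.5850 bits.

Distribution B has the highest entropy.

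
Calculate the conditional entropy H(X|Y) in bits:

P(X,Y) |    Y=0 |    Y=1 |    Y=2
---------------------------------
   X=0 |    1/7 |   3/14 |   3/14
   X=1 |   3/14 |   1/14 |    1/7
0.9253 bits

Using the chain rule: H(X|Y) = H(X,Y) - H(Y)

First, compute H(X,Y) = 2.5027 bits

Marginal P(Y) = (5/14, 2/7, 5/14)
H(Y) = 1.5774 bits

H(X|Y) = H(X,Y) - H(Y) = 2.5027 - 1.5774 = 0.9253 bits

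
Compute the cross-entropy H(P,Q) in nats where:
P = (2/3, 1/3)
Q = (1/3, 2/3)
0.8676 nats

Cross-entropy: H(P,Q) = -Σ p(x) log q(x)

Alternatively: H(P,Q) = H(P) + D_KL(P||Q)
H(P) = 0.6365 nats
D_KL(P||Q) = 0.2310 nats

H(P,Q) = 0.6365 + 0.2310 = 0.8676 nats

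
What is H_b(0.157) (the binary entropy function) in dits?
0.1888 dits

The binary entropy function is:
H(p) = -p log(p) - (1-p) log(1-p)

H(0.157) = -0.157 × log_10(0.157) - 0.843 × log_10(0.843)
H(0.157) = 0.1888 dits

Note: Binary entropy is maximized at p=0.5 (H=1 bit) and minimized at p=0 or p=1 (H=0).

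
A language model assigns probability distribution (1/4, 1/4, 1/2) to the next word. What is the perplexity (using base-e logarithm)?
2.8284

Perplexity is e^H (or exp(H) for natural log).

First, H = -Σ p log p = 1.0397 nats
Perplexity = e^1.0397 = 2.8284

Interpretation: The model's uncertainty is equivalent to choosing uniformly among 2.8 options.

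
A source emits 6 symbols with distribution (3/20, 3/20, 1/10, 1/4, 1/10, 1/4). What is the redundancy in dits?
0.0299 dits

Redundancy measures how far a source is from maximum entropy:
R = H_max - H(X)

Maximum entropy for 6 symbols: H_max = log_10(6) = 0.7782 dits
Actual entropy: H(X) = 0.7482 dits
Redundancy: R = 0.7782 - 0.7482 = 0.0299 dits

This redundancy represents potential for compression: the source could be compressed by 0.0299 dits per symbol.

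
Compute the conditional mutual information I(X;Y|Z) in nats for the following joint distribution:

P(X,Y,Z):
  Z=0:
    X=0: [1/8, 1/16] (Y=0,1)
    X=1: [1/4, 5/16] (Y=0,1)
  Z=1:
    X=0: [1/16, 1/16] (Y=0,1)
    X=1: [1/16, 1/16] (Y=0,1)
0.0141 nats

Conditional mutual information: I(X;Y|Z) = H(X|Z) + H(Y|Z) - H(X,Y|Z)

H(Z) = 0.5623
H(X,Z) = 1.1574 → H(X|Z) = 0.5950
H(Y,Z) = 1.2555 → H(Y|Z) = 0.6931
H(X,Y,Z) = 1.8364 → H(X,Y|Z) = 1.2741

I(X;Y|Z) = 0.5950 + 0.6931 - 1.2741 = 0.0141 nats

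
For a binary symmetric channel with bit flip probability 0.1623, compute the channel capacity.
0.3602 bits

For a binary symmetric channel (BSC) with error probability p:
Capacity C = 1 - H(p) bits per symbol

where H(p) = -p log₂(p) - (1-p) log₂(1-p) is the binary entropy function.

H(0.1623) = 0.6398 bits
C = 1 - 0.6398 = 0.3602 bits per symbol

This means we can reliably transmit up to 0.3602 bits of information per channel use.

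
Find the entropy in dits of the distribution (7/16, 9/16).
0.2976 dits

Shannon entropy is H(X) = -Σ p(x) log p(x).

For P = (7/16, 9/16):
H = -7/16 × log_10(7/16) -9/16 × log_10(9/16)
H = 0.2976 dits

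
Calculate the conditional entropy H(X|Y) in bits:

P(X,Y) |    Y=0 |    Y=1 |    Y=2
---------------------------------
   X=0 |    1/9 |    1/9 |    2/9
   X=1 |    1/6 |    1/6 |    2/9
0.9839 bits

Using the chain rule: H(X|Y) = H(X,Y) - H(Y)

First, compute H(X,Y) = 2.5305 bits

Marginal P(Y) = (5/18, 5/18, 4/9)
H(Y) = 1.5466 bits

H(X|Y) = H(X,Y) - H(Y) = 2.5305 - 1.5466 = 0.9839 bits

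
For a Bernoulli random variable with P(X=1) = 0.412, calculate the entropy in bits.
0.9775 bits

The binary entropy function is:
H(p) = -p log(p) - (1-p) log(1-p)

H(0.412) = -0.412 × log_2(0.412) - 0.588 × log_2(0.588)
H(0.412) = 0.9775 bits

Note: Binary entropy is maximized at p=0.5 (H=1 bit) and minimized at p=0 or p=1 (H=0).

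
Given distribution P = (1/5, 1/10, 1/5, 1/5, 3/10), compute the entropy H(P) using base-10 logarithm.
0.6762 dits

Shannon entropy is H(X) = -Σ p(x) log p(x).

For P = (1/5, 1/10, 1/5, 1/5, 3/10):
H = -1/5 × log_10(1/5) -1/10 × log_10(1/10) -1/5 × log_10(1/5) -1/5 × log_10(1/5) -3/10 × log_10(3/10)
H = 0.6762 dits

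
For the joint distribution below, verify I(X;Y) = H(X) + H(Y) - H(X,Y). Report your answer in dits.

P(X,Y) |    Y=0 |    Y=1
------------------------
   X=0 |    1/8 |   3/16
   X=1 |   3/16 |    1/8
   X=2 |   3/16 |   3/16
I(X;Y) = 0.0055 dits

Mutual information has multiple equivalent forms:
- I(X;Y) = H(X) - H(X|Y)
- I(X;Y) = H(Y) - H(Y|X)
- I(X;Y) = H(X) + H(Y) - H(X,Y)

Computing all quantities:
H(X) = 0.4755, H(Y) = 0.3010, H(X,Y) = 0.7710
H(X|Y) = 0.4700, H(Y|X) = 0.2956

Verification:
H(X) - H(X|Y) = 0.4755 - 0.4700 = 0.0055
H(Y) - H(Y|X) = 0.3010 - 0.2956 = 0.0055
H(X) + H(Y) - H(X,Y) = 0.4755 + 0.3010 - 0.7710 = 0.0055

All forms give I(X;Y) = 0.0055 dits. ✓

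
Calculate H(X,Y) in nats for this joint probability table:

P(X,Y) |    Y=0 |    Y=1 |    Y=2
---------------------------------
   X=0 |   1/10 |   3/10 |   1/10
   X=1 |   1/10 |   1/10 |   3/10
1.6434 nats

Joint entropy is H(X,Y) = -Σ_{x,y} p(x,y) log p(x,y).

Summing over all non-zero entries:
H(X,Y) = -[1/10·log_e(1/10) + 3/10·log_e(3/10) + 1/10·log_e(1/10) + 1/10·log_e(1/10) + 1/10·log_e(1/10) + 3/10·log_e(3/10)]
H(X,Y) = 1.6434 nats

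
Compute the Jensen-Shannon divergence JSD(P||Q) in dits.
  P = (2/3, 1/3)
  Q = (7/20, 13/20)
0.0222 dits

Jensen-Shannon divergence is:
JSD(P||Q) = 0.5 × D_KL(P||M) + 0.5 × D_KL(Q||M)
where M = 0.5 × (P + Q) is the mixture distribution.

M = 0.5 × (2/3, 1/3) + 0.5 × (7/20, 13/20) = (0.508333, 0.491667)

D_KL(P||M) = 0.0222 dits
D_KL(Q||M) = 0.0221 dits

JSD(P||Q) = 0.5 × 0.0222 + 0.5 × 0.0221 = 0.0222 dits

Unlike KL divergence, JSD is symmetric and bounded: 0 ≤ JSD ≤ log(2).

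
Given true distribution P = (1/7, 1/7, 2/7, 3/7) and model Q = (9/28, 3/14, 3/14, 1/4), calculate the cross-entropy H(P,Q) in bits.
2.0435 bits

Cross-entropy: H(P,Q) = -Σ p(x) log q(x)

Alternatively: H(P,Q) = H(P) + D_KL(P||Q)
H(P) = 1.8424 bits
D_KL(P||Q) = 0.2011 bits

H(P,Q) = 1.8424 + 0.2011 = 2.0435 bits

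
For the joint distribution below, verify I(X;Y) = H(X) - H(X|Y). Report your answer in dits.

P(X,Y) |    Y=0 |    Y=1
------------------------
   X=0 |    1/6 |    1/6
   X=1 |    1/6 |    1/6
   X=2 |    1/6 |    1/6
I(X;Y) = 0.0000 dits

Mutual information has multiple equivalent forms:
- I(X;Y) = H(X) - H(X|Y)
- I(X;Y) = H(Y) - H(Y|X)
- I(X;Y) = H(X) + H(Y) - H(X,Y)

Computing all quantities:
H(X) = 0.4771, H(Y) = 0.3010, H(X,Y) = 0.7782
H(X|Y) = 0.4771, H(Y|X) = 0.3010

Verification:
H(X) - H(X|Y) = 0.4771 - 0.4771 = 0.0000
H(Y) - H(Y|X) = 0.3010 - 0.3010 = 0.0000
H(X) + H(Y) - H(X,Y) = 0.4771 + 0.3010 - 0.7782 = 0.0000

All forms give I(X;Y) = 0.0000 dits. ✓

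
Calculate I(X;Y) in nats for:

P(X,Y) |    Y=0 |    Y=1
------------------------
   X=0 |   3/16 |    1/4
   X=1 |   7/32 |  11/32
0.0008 nats

Mutual information: I(X;Y) = H(X) + H(Y) - H(X,Y)

Marginals:
P(X) = (7/16, 9/16), H(X) = 0.6853 nats
P(Y) = (13/32, 19/32), H(Y) = 0.6755 nats

Joint entropy: H(X,Y) = 1.3600 nats

I(X;Y) = 0.6853 + 0.6755 - 1.3600 = 0.0008 nats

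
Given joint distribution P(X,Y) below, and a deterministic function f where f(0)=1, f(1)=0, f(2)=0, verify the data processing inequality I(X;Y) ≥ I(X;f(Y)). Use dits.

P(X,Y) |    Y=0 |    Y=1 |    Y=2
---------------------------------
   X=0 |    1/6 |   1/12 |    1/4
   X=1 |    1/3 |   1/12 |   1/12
I(X;Y) = 0.0312, I(X;f(Y)) = 0.0246, inequality holds: 0.0312 ≥ 0.0246

Data Processing Inequality: For any Markov chain X → Y → Z, we have I(X;Y) ≥ I(X;Z).

Here Z = f(Y) is a deterministic function of Y, forming X → Y → Z.

Original I(X;Y) = 0.0312 dits

After applying f:
P(X,Z) where Z=f(Y):
- P(X,Z=0) = P(X,Y=1) + P(X,Y=2)
- P(X,Z=1) = P(X,Y=0)

I(X;Z) = I(X;f(Y)) = 0.0246 dits

Verification: 0.0312 ≥ 0.0246 ✓

Information cannot be created by processing; the function f can only lose information about X.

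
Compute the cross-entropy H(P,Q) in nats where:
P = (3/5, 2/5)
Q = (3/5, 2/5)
0.6730 nats

Cross-entropy: H(P,Q) = -Σ p(x) log q(x)

Alternatively: H(P,Q) = H(P) + D_KL(P||Q)
H(P) = 0.6730 nats
D_KL(P||Q) = 0.0000 nats

H(P,Q) = 0.6730 + 0.0000 = 0.6730 nats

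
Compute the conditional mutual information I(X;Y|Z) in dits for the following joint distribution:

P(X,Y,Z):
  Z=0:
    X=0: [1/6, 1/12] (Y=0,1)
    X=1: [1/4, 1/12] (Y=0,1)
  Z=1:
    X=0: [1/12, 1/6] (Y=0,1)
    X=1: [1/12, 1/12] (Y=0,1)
0.0036 dits

Conditional mutual information: I(X;Y|Z) = H(X|Z) + H(Y|Z) - H(X,Y|Z)

H(Z) = 0.2950
H(X,Z) = 0.5898 → H(X|Z) = 0.2948
H(Y,Z) = 0.5683 → H(Y|Z) = 0.2734
H(X,Y,Z) = 0.8596 → H(X,Y|Z) = 0.5646

I(X;Y|Z) = 0.2948 + 0.2734 - 0.5646 = 0.0036 dits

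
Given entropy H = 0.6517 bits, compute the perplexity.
1.5710

Perplexity is 2^H (or exp(H) for natural log).

H = 0.6517 bits
Perplexity = 2^0.6517 = 1.5710

Interpretation: The model's uncertainty is equivalent to choosing uniformly among 1.6 options.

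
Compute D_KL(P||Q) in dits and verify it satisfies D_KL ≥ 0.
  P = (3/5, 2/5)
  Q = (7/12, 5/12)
0.0002 dits

KL divergence satisfies the Gibbs inequality: D_KL(P||Q) ≥ 0 for all distributions P, Q.

D_KL(P||Q) = Σ p(x) log(p(x)/q(x))
Term by term:
  x=0: 3/5 × log_10[(3/5)/(7/12)] = 0.0073
  x=1: 2/5 × log_10[(2/5)/(5/12)] = -0.0071
D_KL(P||Q) = 0.0002 dits

D_KL(P||Q) = 0.0002 ≥ 0 ✓

This non-negativity is a fundamental property: relative entropy cannot be negative because it measures how different Q is from P.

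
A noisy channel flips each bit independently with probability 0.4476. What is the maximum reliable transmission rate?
0.0079 bits

For a binary symmetric channel (BSC) with error probability p:
Capacity C = 1 - H(p) bits per symbol

where H(p) = -p log₂(p) - (1-p) log₂(1-p) is the binary entropy function.

H(0.4476) = 0.9921 bits
C = 1 - 0.9921 = 0.0079 bits per symbol

This means we can reliably transmit up to 0.0079 bits of information per channel use.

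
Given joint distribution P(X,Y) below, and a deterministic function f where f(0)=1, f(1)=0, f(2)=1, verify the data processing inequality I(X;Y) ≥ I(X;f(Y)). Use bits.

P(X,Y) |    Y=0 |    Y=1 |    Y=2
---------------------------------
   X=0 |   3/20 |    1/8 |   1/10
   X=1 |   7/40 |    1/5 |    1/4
I(X;Y) = 0.0163, I(X;f(Y)) = 0.0001, inequality holds: 0.0163 ≥ 0.0001

Data Processing Inequality: For any Markov chain X → Y → Z, we have I(X;Y) ≥ I(X;Z).

Here Z = f(Y) is a deterministic function of Y, forming X → Y → Z.

Original I(X;Y) = 0.0163 bits

After applying f:
P(X,Z) where Z=f(Y):
- P(X,Z=0) = P(X,Y=1)
- P(X,Z=1) = P(X,Y=0) + P(X,Y=2)

I(X;Z) = I(X;f(Y)) = 0.0001 bits

Verification: 0.0163 ≥ 0.0001 ✓

Information cannot be created by processing; the function f can only lose information about X.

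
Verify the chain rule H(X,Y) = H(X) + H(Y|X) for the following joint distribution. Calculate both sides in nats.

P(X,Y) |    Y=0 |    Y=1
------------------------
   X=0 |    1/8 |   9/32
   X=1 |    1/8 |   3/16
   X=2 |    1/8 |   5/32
H(X,Y) = 1.7405, H(X) = 1.0862, H(Y|X) = 0.6543 (all in nats)

Chain rule: H(X,Y) = H(X) + H(Y|X)

Left side — joint entropy directly:
H(X,Y) = -Σ p(x,y) log p(x,y) = 1.7405 nats

Right side — compute H(Y|X) from the conditional distributions:
P(X) = (13/32, 5/16, 9/32), so H(X) = 1.0862 nats
H(Y|X) = Σ_x P(X=x) · H(Y|X=x):
  P(Y|X=0) = (4/13, 9/13), H(Y|X=0) = 0.6172, weight P(X=0) = 13/32
  P(Y|X=1) = (2/5, 3/5), H(Y|X=1) = 0.6730, weight P(X=1) = 5/16
  P(Y|X=2) = (4/9, 5/9), H(Y|X=2) = 0.6870, weight P(X=2) = 9/32
H(Y|X) = 0.6543 nats

H(X) + H(Y|X) = 1.0862 + 0.6543 = 1.7405 nats

Both sides equal 1.7405 nats. ✓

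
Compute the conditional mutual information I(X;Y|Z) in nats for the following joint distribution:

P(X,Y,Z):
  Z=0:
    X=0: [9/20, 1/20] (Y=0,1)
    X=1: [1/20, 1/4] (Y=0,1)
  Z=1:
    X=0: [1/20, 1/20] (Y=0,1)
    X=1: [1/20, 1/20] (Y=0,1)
0.2315 nats

Conditional mutual information: I(X;Y|Z) = H(X|Z) + H(Y|Z) - H(X,Y|Z)

H(Z) = 0.5004
H(X,Z) = 1.1683 → H(X|Z) = 0.6679
H(Y,Z) = 1.1683 → H(Y|Z) = 0.6679
H(X,Y,Z) = 1.6046 → H(X,Y|Z) = 1.1042

I(X;Y|Z) = 0.6679 + 0.6679 - 1.1042 = 0.2315 nats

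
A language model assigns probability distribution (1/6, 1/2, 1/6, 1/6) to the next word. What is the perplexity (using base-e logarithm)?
3.4641

Perplexity is e^H (or exp(H) for natural log).

First, H = -Σ p log p = 1.2425 nats
Perplexity = e^1.2425 = 3.4641

Interpretation: The model's uncertainty is equivalent to choosing uniformly among 3.5 options.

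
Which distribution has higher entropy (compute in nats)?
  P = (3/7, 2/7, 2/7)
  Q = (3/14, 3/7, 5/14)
P

Computing entropies in nats:
H(P) = 1.0790
H(Q) = 1.0609

Distribution P has higher entropy.

Intuition: The distribution closer to uniform (more spread out) has higher entropy.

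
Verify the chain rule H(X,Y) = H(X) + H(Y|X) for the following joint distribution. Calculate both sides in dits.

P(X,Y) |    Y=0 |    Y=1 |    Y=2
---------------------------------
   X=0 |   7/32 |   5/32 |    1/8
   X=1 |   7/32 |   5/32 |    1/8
H(X,Y) = 0.7665, H(X) = 0.3010, H(Y|X) = 0.4654 (all in dits)

Chain rule: H(X,Y) = H(X) + H(Y|X)

Left side — joint entropy directly:
H(X,Y) = -Σ p(x,y) log p(x,y) = 0.7665 dits

Right side — compute H(Y|X) from the conditional distributions:
P(X) = (1/2, 1/2), so H(X) = 0.3010 dits
H(Y|X) = Σ_x P(X=x) · H(Y|X=x):
  P(Y|X=0) = (7/16, 5/16, 1/4), H(Y|X=0) = 0.4654, weight P(X=0) = 1/2
  P(Y|X=1) = (7/16, 5/16, 1/4), H(Y|X=1) = 0.4654, weight P(X=1) = 1/2
H(Y|X) = 0.4654 dits

H(X) + H(Y|X) = 0.3010 + 0.4654 = 0.7665 dits

Both sides equal 0.7665 dits. ✓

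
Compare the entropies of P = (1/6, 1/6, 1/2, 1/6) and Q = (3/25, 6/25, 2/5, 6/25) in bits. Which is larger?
Q

Computing entropies in bits:
H(P) = 1.7925
H(Q) = 1.8841

Distribution Q has higher entropy.

Intuition: The distribution closer to uniform (more spread out) has higher entropy.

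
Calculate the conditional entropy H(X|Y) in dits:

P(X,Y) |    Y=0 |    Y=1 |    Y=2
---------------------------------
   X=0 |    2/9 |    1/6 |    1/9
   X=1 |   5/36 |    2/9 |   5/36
0.2944 dits

Using the chain rule: H(X|Y) = H(X,Y) - H(Y)

First, compute H(X,Y) = 0.7642 dits

Marginal P(Y) = (13/36, 7/18, 1/4)
H(Y) = 0.4698 dits

H(X|Y) = H(X,Y) - H(Y) = 0.7642 - 0.4698 = 0.2944 dits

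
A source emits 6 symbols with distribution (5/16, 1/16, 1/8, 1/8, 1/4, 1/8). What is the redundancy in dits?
0.0559 dits

Redundancy measures how far a source is from maximum entropy:
R = H_max - H(X)

Maximum entropy for 6 symbols: H_max = log_10(6) = 0.7782 dits
Actual entropy: H(X) = 0.7223 dits
Redundancy: R = 0.7782 - 0.7223 = 0.0559 dits

This redundancy represents potential for compression: the source could be compressed by 0.0559 dits per symbol.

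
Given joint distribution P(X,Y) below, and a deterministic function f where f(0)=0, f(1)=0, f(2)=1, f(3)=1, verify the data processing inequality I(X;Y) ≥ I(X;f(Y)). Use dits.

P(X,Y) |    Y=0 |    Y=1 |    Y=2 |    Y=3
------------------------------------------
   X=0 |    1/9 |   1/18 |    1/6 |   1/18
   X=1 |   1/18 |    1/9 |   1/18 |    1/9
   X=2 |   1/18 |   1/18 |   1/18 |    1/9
I(X;Y) = 0.0305, I(X;f(Y)) = 0.0015, inequality holds: 0.0305 ≥ 0.0015

Data Processing Inequality: For any Markov chain X → Y → Z, we have I(X;Y) ≥ I(X;Z).

Here Z = f(Y) is a deterministic function of Y, forming X → Y → Z.

Original I(X;Y) = 0.0305 dits

After applying f:
P(X,Z) where Z=f(Y):
- P(X,Z=0) = P(X,Y=0) + P(X,Y=1)
- P(X,Z=1) = P(X,Y=2) + P(X,Y=3)

I(X;Z) = I(X;f(Y)) = 0.0015 dits

Verification: 0.0305 ≥ 0.0015 ✓

Information cannot be created by processing; the function f can only lose information about X.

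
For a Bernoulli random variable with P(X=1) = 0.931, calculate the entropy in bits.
0.3622 bits

The binary entropy function is:
H(p) = -p log(p) - (1-p) log(1-p)

H(0.931) = -0.931 × log_2(0.931) - 0.069 × log_2(0.069)
H(0.931) = 0.3622 bits

Note: Binary entropy is maximized at p=0.5 (H=1 bit) and minimized at p=0 or p=1 (H=0).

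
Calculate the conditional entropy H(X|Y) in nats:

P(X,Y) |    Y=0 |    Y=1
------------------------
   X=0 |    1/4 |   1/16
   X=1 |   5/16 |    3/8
0.5658 nats

Using the chain rule: H(X|Y) = H(X,Y) - H(Y)

First, compute H(X,Y) = 1.2512 nats

Marginal P(Y) = (9/16, 7/16)
H(Y) = 0.6853 nats

H(X|Y) = H(X,Y) - H(Y) = 1.2512 - 0.6853 = 0.5658 nats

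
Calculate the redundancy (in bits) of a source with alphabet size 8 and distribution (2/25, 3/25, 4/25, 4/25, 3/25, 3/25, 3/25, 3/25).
0.0271 bits

Redundancy measures how far a source is from maximum entropy:
R = H_max - H(X)

Maximum entropy for 8 symbols: H_max = log_2(8) = 3.0000 bits
Actual entropy: H(X) = 2.9729 bits
Redundancy: R = 3.0000 - 2.9729 = 0.0271 bits

This redundancy represents potential for compression: the source could be compressed by 0.0271 bits per symbol.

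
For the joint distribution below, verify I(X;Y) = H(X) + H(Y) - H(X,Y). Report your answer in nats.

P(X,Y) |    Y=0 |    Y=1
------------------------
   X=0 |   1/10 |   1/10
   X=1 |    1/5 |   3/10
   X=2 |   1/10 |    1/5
I(X;Y) = 0.0069 nats

Mutual information has multiple equivalent forms:
- I(X;Y) = H(X) - H(X|Y)
- I(X;Y) = H(Y) - H(Y|X)
- I(X;Y) = H(X) + H(Y) - H(X,Y)

Computing all quantities:
H(X) = 1.0297, H(Y) = 0.6730, H(X,Y) = 1.6957
H(X|Y) = 1.0227, H(Y|X) = 0.6661

Verification:
H(X) - H(X|Y) = 1.0297 - 1.0227 = 0.0069
H(Y) - H(Y|X) = 0.6730 - 0.6661 = 0.0069
H(X) + H(Y) - H(X,Y) = 1.0297 + 0.6730 - 1.6957 = 0.0069

All forms give I(X;Y) = 0.0069 nats. ✓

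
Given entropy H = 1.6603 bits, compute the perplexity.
3.1608

Perplexity is 2^H (or exp(H) for natural log).

H = 1.6603 bits
Perplexity = 2^1.6603 = 3.1608

Interpretation: The model's uncertainty is equivalent to choosing uniformly among 3.2 options.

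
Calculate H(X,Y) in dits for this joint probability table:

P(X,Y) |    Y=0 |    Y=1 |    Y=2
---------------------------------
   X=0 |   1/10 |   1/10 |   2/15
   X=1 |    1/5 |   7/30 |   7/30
0.7514 dits

Joint entropy is H(X,Y) = -Σ_{x,y} p(x,y) log p(x,y).

Summing over all non-zero entries:
H(X,Y) = -[1/10·log_10(1/10) + 1/10·log_10(1/10) + 2/15·log_10(2/15) + 1/5·log_10(1/5) + 7/30·log_10(7/30) + 7/30·log_10(7/30)]
H(X,Y) = 0.7514 dits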